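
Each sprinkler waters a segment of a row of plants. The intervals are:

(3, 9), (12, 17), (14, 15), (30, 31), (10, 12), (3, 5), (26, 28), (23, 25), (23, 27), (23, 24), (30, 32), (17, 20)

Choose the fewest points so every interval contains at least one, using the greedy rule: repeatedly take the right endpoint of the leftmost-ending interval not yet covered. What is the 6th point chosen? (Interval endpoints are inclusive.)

Sort by right endpoint; whenever an interval is uncovered, place a point at its right end.
By right end: [3,5]  [3,9]  [10,12]  [14,15]  [12,17]  [17,20]  [23,24]  [23,25]  [23,27]  [26,28]  [30,31]  [30,32]
[3,5] uncovered → point at 5; [10,12] uncovered → point at 12; [14,15] uncovered → point at 15; [17,20] uncovered → point at 20; [23,24] uncovered → point at 24; [26,28] uncovered → point at 28; [30,31] uncovered → point at 31.
Points: 5, 12, 15, 20, 24, 28, 31 (7 total).

28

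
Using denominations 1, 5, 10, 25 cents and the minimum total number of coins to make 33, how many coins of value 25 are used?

33 − 1×25→8 − 1×5→3 − 3×1→0
Count of 25: 1

1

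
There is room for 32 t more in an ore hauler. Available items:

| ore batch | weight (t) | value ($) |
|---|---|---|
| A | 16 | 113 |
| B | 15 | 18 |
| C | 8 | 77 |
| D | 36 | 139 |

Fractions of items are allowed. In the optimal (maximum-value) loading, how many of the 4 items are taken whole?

2

Order: C (77/8=9.62) > A (113/16=7.06) > D (139/36=3.86) > B (18/15=1.20)
Fill: take C (8 @ 77) → take A (16 @ 113) → take 8/36 of D → 30.89; 32/32 used.
2 item(s) taken whole; one partial (take 8/36 of D).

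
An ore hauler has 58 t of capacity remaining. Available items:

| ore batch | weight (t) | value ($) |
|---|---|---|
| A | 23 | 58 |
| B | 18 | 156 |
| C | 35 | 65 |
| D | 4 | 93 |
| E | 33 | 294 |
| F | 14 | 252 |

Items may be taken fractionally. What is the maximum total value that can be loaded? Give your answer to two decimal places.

699.67

Greedy by value/weight ratio, highest first.
Order: D (93/4=23.25) > F (252/14=18.00) > E (294/33=8.91) > B (156/18=8.67) > A (58/23=2.52) > C (65/35=1.86)
Fill: take D (4 @ 93) → take F (14 @ 252) → take E (33 @ 294) → take 7/18 of B → 60.67; 58/58 used.
Total value = 699.67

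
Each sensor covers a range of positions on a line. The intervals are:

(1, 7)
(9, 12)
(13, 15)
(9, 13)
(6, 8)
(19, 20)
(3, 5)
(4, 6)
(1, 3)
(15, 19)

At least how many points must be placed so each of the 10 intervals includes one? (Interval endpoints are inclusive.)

5

Sort by right endpoint; whenever an interval is uncovered, place a point at its right end.
By right end: [1,3]  [3,5]  [4,6]  [1,7]  [6,8]  [9,12]  [9,13]  [13,15]  [15,19]  [19,20]
[1,3] uncovered → point at 3; [4,6] uncovered → point at 6; [9,12] uncovered → point at 12; [13,15] uncovered → point at 15; [19,20] uncovered → point at 20.
Points: 3, 6, 12, 15, 20 (5 total).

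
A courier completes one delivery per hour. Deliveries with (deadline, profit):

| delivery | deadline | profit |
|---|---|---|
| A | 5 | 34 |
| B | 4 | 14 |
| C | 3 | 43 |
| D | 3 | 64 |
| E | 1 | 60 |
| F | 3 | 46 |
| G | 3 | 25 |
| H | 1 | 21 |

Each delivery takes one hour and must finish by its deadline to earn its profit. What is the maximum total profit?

218

Take jobs in profit order; each goes to the latest open slot no later than its deadline.
Profit order: D=64 E=60 F=46 C=43 A=34 G=25 H=21 B=14
Assign: D→slot 3, E→slot 1, F→slot 2, C skipped, A→slot 5, G skipped, H skipped, B→slot 4.
Slots: [1:E] [2:F] [3:D] [4:B] [5:A]
Profit = 60 + 46 + 64 + 14 + 34 = 218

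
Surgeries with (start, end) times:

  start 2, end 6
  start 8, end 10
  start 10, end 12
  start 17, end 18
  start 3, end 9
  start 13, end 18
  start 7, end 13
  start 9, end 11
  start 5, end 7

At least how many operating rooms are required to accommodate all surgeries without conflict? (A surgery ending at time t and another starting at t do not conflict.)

3

Count concurrent intervals with a sweep; the peak is the room count.
Events (time:±→running): 2:+→1 3:+→2 5:+→3 … peak 3.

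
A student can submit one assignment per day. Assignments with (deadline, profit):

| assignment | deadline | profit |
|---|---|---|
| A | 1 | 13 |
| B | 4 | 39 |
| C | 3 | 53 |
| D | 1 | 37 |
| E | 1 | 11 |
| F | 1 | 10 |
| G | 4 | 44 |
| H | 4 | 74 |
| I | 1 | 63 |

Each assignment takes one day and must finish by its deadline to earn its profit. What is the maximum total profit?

234

Sort by profit descending; place each in the latest free slot ≤ its deadline.
By profit: H(d4,74), I(d1,63), C(d3,53), G(d4,44), B(d4,39), D(d1,37), A(d1,13), E(d1,11), F(d1,10)
H→slot 4; I→slot 1; C→slot 3; G→slot 2; B skipped; D skipped; A skipped; E skipped; F skipped.
Profit = 63 + 44 + 53 + 74 = 234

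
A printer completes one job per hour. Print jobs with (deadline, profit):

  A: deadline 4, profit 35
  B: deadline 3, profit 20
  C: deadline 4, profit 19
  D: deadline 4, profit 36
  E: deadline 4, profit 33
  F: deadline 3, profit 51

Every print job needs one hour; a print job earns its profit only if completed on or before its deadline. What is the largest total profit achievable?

By profit: F(d3,51), D(d4,36), A(d4,35), E(d4,33), B(d3,20), C(d4,19)
F→slot 3; D→slot 4; A→slot 2; E→slot 1; B skipped; C skipped.
Profit = 33 + 35 + 51 + 36 = 155

155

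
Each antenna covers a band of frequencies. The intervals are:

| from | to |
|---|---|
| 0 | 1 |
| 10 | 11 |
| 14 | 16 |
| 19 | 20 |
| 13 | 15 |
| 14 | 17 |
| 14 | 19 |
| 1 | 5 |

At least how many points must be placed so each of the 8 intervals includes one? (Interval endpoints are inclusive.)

4

By right end: [0,1]  [1,5]  [10,11]  [13,15]  [14,16]  [14,17]  [14,19]  [19,20]
[0,1] uncovered → point at 1; [10,11] uncovered → point at 11; [13,15] uncovered → point at 15; [19,20] uncovered → point at 20.
Points: 1, 11, 15, 20 (4 total).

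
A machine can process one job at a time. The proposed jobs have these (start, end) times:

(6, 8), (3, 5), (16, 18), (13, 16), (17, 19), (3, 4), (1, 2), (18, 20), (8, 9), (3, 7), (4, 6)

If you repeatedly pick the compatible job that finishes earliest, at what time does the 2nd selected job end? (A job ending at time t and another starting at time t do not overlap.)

Order by finish time; keep every interval that doesn't clash with the previous kept one.
Sorted by end: (1,2)  (3,4)  (3,5)  (4,6)  (3,7)  (6,8)  (8,9)  (13,16)  (16,18)  (17,19)  (18,20)
take (1,2); take (3,4); take (4,6); skip (3,7); take (6,8); take (8,9); take (13,16); take (16,18); take (18,20).
Selected: (1,2) (3,4) (4,6) (6,8) (8,9) (13,16) (16,18) (18,20)

4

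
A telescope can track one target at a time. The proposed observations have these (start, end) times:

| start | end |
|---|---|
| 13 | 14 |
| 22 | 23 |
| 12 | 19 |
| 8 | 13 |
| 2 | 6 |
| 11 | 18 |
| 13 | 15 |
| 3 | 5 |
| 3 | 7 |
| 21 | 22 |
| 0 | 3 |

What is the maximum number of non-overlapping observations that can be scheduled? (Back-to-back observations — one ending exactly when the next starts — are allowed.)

6

Order by finish time; keep every interval that doesn't clash with the previous kept one.
By end time: (0,3), (3,5), (2,6), (3,7), (8,13), (13,14), (13,15), (11,18), (12,19), (21,22), (22,23).
Pick (0,3); next start ≥ 3 → (3,5); next start ≥ 5 → (8,13); next start ≥ 13 → (13,14); next start ≥ 14 → (21,22); next start ≥ 22 → (22,23).
Selected 6 observations.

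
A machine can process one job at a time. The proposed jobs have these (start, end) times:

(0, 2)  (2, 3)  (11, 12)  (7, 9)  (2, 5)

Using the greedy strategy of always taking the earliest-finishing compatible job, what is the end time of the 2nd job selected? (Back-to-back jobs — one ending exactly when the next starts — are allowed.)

Sort by end time and greedily take each interval whose start is ≥ the last chosen end.
By end time: (0,2), (2,3), (2,5), (7,9), (11,12).
Pick (0,2); next start ≥ 2 → (2,3); next start ≥ 3 → (7,9); next start ≥ 9 → (11,12).
Selected: (0,2) (2,3) (7,9) (11,12)

3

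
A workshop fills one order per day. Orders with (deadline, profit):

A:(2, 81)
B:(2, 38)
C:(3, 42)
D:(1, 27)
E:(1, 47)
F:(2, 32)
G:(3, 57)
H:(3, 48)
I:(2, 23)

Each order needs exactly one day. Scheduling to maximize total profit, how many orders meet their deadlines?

Sort by profit descending; place each in the latest free slot ≤ its deadline.
Profit order: A=81 G=57 H=48 E=47 C=42 B=38 F=32 D=27 I=23
Assign: A→slot 2, G→slot 3, H→slot 1, E skipped, C skipped, B skipped, F skipped, D skipped, I skipped.
Slots: [1:H] [2:A] [3:G]
3 of 9 scheduled.

3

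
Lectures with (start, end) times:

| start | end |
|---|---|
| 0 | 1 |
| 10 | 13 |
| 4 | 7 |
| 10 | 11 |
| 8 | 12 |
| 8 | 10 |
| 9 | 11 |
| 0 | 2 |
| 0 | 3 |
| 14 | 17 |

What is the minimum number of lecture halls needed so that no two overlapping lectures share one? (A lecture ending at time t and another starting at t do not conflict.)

Count concurrent intervals with a sweep; the peak is the room count.
starts: [0, 0, 0, 4, 8, 8, 9, 10, 10, 14]
ends:   [1, 2, 3, 7, 10, 11, 11, 12, 13, 17]
s0→1 s0→2 s0→3 e1→2 e2→1 e3→0 s4→1 e7→0 s8→1 s8→2 s9→3 e10→2 s10→3 s10→4  — peak 4.

4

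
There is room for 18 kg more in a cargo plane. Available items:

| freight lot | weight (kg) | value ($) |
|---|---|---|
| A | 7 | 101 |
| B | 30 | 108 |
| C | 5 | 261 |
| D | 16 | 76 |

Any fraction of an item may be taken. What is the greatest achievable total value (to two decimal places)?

Greedy by value/weight ratio, highest first.
Ratios (sorted): C 52.20, A 14.43, D 4.75, B 3.60
take C (5 @ 261); take A (7 @ 101); take 6/16 of D → 28.50. Capacity used 18/18.
Total value = 390.50

390.50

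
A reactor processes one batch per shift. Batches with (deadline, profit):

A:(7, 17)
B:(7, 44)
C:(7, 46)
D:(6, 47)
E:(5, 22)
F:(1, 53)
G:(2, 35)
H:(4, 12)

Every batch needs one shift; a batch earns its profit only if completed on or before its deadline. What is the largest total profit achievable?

264

Sort by profit descending; place each in the latest free slot ≤ its deadline.
Profit order: F=53 D=47 C=46 B=44 G=35 E=22 A=17 H=12
Assign: F→slot 1, D→slot 6, C→slot 7, B→slot 5, G→slot 2, E→slot 4, A→slot 3, H skipped.
Slots: [1:F] [2:G] [3:A] [4:E] [5:B] [6:D] [7:C]
Profit = 53 + 35 + 17 + 22 + 44 + 47 + 46 = 264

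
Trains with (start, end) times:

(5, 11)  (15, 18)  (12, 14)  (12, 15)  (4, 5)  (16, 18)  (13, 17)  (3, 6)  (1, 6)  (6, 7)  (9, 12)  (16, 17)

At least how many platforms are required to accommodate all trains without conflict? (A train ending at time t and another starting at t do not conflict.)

The answer is the maximum number of intervals overlapping at any instant.
Events (time:±→running): 1:+→1 3:+→2 4:+→3 5:-→2 5:+→3 6:-→2 6:-→1 6:+→2 7:-→1 9:+→2 11:-→1 12:-→0 12:+→1 12:+→2 13:+→3 14:-→2 15:-→1 15:+→2 16:+→3 16:+→4 … peak 4.

4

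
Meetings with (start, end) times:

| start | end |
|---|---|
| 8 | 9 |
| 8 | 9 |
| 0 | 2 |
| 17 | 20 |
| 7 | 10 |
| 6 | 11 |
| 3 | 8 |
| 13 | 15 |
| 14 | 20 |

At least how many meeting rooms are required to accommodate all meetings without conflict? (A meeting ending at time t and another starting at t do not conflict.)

4

The answer is the maximum number of intervals overlapping at any instant.
Events (time:±→running): 0:+→1 2:-→0 3:+→1 6:+→2 7:+→3 8:-→2 8:+→3 8:+→4 … peak 4.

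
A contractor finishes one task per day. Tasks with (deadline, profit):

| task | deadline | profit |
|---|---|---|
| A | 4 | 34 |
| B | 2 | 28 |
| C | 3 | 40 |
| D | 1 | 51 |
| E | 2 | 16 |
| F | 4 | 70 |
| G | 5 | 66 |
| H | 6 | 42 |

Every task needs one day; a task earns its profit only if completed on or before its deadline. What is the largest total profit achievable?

303

By profit: F(d4,70), G(d5,66), D(d1,51), H(d6,42), C(d3,40), A(d4,34), B(d2,28), E(d2,16)
F→slot 4; G→slot 5; D→slot 1; H→slot 6; C→slot 3; A→slot 2; B skipped; E skipped.
Profit = 51 + 34 + 40 + 70 + 66 + 42 = 303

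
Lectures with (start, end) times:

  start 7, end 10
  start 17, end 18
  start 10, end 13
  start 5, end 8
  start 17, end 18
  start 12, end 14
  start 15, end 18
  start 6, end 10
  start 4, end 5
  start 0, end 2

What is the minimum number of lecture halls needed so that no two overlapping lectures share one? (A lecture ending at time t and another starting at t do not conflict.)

Count concurrent intervals with a sweep; the peak is the room count.
starts: [0, 4, 5, 6, 7, 10, 12, 15, 17, 17]
ends:   [2, 5, 8, 10, 10, 13, 14, 18, 18, 18]
s0→1 e2→0 s4→1 e5→0 s5→1 s6→2 s7→3  — peak 3.

3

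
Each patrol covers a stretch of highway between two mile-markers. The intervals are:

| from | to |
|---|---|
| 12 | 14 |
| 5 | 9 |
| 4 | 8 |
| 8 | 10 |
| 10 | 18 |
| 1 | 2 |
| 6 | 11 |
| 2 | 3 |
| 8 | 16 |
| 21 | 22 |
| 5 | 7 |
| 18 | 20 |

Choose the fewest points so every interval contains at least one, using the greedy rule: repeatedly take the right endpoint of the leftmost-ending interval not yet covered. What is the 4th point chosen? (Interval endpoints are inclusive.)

14

Sort by right endpoint; whenever an interval is uncovered, place a point at its right end.
Sorted: [1,2] [2,3] [5,7] [4,8] [5,9] [8,10] [6,11] [12,14] [8,16] [10,18] [18,20] [21,22]
{[1,2],[2,3]} hit by 2; {[5,7],[4,8],[5,9]} hit by 7; {[8,10],[6,11]} hit by 10; {[12,14],[8,16],[10,18]} hit by 14; {[18,20]} hit by 20; {[21,22]} hit by 22.
Points: 2, 7, 10, 14, 20, 22 (6 total).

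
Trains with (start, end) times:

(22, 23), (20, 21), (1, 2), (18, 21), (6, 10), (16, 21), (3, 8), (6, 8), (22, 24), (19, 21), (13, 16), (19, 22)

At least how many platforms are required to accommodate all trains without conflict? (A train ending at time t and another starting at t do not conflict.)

Count concurrent intervals with a sweep; the peak is the room count.
starts: [1, 3, 6, 6, 13, 16, 18, 19, 19, 20, 22, 22]
ends:   [2, 8, 8, 10, 16, 21, 21, 21, 21, 22, 23, 24]
s1→1 e2→0 s3→1 s6→2 s6→3 e8→2 e8→1 e10→0 s13→1 e16→0 s16→1 s18→2 s19→3 s19→4 s20→5  — peak 5.

5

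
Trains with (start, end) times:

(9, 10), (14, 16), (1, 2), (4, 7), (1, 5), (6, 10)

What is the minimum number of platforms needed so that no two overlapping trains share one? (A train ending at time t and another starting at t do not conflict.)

Count concurrent intervals with a sweep; the peak is the room count.
starts: [1, 1, 4, 6, 9, 14]
ends:   [2, 5, 7, 10, 10, 16]
s1→1 s1→2  — peak 2.

2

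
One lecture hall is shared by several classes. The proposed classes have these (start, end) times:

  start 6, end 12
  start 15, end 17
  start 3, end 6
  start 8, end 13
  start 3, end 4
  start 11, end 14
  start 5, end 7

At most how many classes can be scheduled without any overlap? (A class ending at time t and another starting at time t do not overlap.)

By end time: (3,4), (3,6), (5,7), (6,12), (8,13), (11,14), (15,17).
Pick (3,4); next start ≥ 4 → (5,7); next start ≥ 7 → (8,13); next start ≥ 13 → (15,17).
Selected 4 classes.

4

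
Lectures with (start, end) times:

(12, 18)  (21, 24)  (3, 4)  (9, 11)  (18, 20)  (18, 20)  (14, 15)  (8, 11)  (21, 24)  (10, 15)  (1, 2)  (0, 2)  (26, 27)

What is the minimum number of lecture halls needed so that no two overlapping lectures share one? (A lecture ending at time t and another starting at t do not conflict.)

Events (time:±→running): 0:+→1 1:+→2 2:-→1 2:-→0 3:+→1 4:-→0 8:+→1 9:+→2 10:+→3 … peak 3.

3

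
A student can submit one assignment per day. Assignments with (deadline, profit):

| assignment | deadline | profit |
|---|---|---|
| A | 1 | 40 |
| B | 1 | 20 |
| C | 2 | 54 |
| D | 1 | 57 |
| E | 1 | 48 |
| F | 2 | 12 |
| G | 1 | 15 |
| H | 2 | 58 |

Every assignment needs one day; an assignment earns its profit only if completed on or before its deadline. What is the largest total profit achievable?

Take jobs in profit order; each goes to the latest open slot no later than its deadline.
Profit order: H=58 D=57 C=54 E=48 A=40 B=20 G=15 F=12
Assign: H→slot 2, D→slot 1, C skipped, E skipped, A skipped, B skipped, G skipped, F skipped.
Slots: [1:D] [2:H]
Profit = 57 + 58 = 115

115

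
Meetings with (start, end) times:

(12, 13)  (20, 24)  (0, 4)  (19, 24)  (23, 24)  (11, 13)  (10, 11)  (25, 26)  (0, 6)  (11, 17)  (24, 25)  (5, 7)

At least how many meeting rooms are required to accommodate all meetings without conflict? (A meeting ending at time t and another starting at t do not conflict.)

3

Count concurrent intervals with a sweep; the peak is the room count.
starts: [0, 0, 5, 10, 11, 11, 12, 19, 20, 23, 24, 25]
ends:   [4, 6, 7, 11, 13, 13, 17, 24, 24, 24, 25, 26]
s0→1 s0→2 e4→1 s5→2 e6→1 e7→0 s10→1 e11→0 s11→1 s11→2 s12→3  — peak 3.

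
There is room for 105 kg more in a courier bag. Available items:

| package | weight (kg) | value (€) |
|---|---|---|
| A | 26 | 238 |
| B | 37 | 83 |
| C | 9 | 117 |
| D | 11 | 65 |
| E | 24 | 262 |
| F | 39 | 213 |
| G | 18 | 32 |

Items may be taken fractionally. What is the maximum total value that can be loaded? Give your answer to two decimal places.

873.15

Sort by value per unit weight and fill in that order.
Ratios (sorted): C 13.00, E 10.92, A 9.15, D 5.91, F 5.46, B 2.24, G 1.78
take C (9 @ 117); take E (24 @ 262); take A (26 @ 238); take D (11 @ 65); take 35/39 of F → 191.15. Capacity used 105/105.
Total value = 873.15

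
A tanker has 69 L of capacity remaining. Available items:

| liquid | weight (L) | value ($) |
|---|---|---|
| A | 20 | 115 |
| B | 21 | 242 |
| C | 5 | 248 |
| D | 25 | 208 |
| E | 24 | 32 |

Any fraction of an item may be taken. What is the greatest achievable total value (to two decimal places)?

801.50

Order: C (248/5=49.60) > B (242/21=11.52) > D (208/25=8.32) > A (115/20=5.75) > E (32/24=1.33)
Fill: take C (5 @ 248) → take B (21 @ 242) → take D (25 @ 208) → take 18/20 of A → 103.50; 69/69 used.
Total value = 801.50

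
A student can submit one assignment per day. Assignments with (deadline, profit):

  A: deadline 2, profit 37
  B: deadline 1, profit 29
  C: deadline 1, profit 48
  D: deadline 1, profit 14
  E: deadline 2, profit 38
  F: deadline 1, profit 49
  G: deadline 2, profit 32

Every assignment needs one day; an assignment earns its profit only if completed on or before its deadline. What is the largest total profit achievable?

Sort by profit descending; place each in the latest free slot ≤ its deadline.
Profit order: F=49 C=48 E=38 A=37 G=32 B=29 D=14
Assign: F→slot 1, C skipped, E→slot 2, A skipped, G skipped, B skipped, D skipped.
Slots: [1:F] [2:E]
Profit = 49 + 38 = 87

87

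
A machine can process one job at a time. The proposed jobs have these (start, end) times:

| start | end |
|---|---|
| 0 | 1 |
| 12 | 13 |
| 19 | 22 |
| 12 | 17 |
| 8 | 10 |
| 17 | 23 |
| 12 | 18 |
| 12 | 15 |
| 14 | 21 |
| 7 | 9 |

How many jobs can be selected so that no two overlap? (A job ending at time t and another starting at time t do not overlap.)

4

Sorted by end: (0,1)  (7,9)  (8,10)  (12,13)  (12,15)  (12,17)  (12,18)  (14,21)  (19,22)  (17,23)
take (0,1); take (7,9); take (12,13); skip (12,15); skip (12,17); take (14,21); skip (17,23).
Selected 4 jobs.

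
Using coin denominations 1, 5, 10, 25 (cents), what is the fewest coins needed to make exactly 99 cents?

99 = 3×25 + 2×10 + 4×1
Total coins = 3 + 2 + 4 = 9

9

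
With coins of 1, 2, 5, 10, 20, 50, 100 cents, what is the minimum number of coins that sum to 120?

120 − 1×100→20 − 1×20→0
Total coins = 1 + 1 = 2

2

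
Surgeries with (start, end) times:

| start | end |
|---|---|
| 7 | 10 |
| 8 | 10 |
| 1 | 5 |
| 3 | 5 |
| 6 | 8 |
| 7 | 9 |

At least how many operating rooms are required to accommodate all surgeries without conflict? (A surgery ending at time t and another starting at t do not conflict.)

3

Count concurrent intervals with a sweep; the peak is the room count.
starts: [1, 3, 6, 7, 7, 8]
ends:   [5, 5, 8, 9, 10, 10]
s1→1 s3→2 e5→1 e5→0 s6→1 s7→2 s7→3  — peak 3.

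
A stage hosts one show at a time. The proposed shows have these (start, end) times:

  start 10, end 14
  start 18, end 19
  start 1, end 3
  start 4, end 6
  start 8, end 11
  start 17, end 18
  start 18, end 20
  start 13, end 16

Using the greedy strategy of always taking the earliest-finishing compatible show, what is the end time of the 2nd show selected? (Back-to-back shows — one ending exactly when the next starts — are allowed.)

By end time: (1,3), (4,6), (8,11), (10,14), (13,16), (17,18), (18,19), (18,20).
Pick (1,3); next start ≥ 3 → (4,6); next start ≥ 6 → (8,11); next start ≥ 11 → (13,16); next start ≥ 16 → (17,18); next start ≥ 18 → (18,19).
Selected: (1,3) (4,6) (8,11) (13,16) (17,18) (18,19)

6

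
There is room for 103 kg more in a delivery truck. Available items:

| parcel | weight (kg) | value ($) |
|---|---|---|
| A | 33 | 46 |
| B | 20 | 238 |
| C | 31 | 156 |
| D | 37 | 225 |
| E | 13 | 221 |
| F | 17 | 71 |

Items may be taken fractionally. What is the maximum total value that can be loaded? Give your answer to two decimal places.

Sort by value per unit weight and fill in that order.
Order: E (221/13=17.00) > B (238/20=11.90) > D (225/37=6.08) > C (156/31=5.03) > F (71/17=4.18) > A (46/33=1.39)
Fill: take E (13 @ 221) → take B (20 @ 238) → take D (37 @ 225) → take C (31 @ 156) → take 2/17 of F → 8.35; 103/103 used.
Total value = 848.35

848.35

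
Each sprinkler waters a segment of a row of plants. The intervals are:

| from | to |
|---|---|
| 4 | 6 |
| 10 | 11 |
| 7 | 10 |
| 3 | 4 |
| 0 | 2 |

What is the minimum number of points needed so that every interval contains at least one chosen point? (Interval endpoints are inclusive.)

Sort by right endpoint; whenever an interval is uncovered, place a point at its right end.
Sorted: [0,2] [3,4] [4,6] [7,10] [10,11]
{[0,2]} hit by 2; {[3,4],[4,6]} hit by 4; {[7,10],[10,11]} hit by 10.
Points: 2, 4, 10 (3 total).

3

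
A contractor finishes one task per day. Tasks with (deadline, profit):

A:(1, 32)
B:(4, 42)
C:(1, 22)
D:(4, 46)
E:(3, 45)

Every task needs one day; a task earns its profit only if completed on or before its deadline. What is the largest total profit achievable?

165

Sort by profit descending; place each in the latest free slot ≤ its deadline.
Profit order: D=46 E=45 B=42 A=32 C=22
Assign: D→slot 4, E→slot 3, B→slot 2, A→slot 1, C skipped.
Slots: [1:A] [2:B] [3:E] [4:D]
Profit = 32 + 42 + 45 + 46 = 165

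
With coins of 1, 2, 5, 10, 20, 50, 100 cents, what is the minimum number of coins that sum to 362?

6

362 = 3×100 + 1×50 + 1×10 + 1×2
Total coins = 3 + 1 + 1 + 1 = 6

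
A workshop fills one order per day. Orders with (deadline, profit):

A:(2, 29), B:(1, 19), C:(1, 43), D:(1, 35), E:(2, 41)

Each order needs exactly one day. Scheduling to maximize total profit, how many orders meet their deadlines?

Sort by profit descending; place each in the latest free slot ≤ its deadline.
Profit order: C=43 E=41 D=35 A=29 B=19
Assign: C→slot 1, E→slot 2, D skipped, A skipped, B skipped.
Slots: [1:C] [2:E]
2 of 5 scheduled.

2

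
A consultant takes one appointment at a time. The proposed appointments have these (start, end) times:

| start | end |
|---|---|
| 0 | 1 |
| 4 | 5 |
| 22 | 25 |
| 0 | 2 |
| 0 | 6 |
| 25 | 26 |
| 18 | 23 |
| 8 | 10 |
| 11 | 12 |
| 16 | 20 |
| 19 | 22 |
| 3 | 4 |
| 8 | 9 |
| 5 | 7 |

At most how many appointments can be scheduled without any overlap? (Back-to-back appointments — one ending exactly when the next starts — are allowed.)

Order by finish time; keep every interval that doesn't clash with the previous kept one.
By end time: (0,1), (0,2), (3,4), (4,5), (0,6), (5,7), (8,9), (8,10), (11,12), (16,20), (19,22), (18,23), (22,25), (25,26).
Pick (0,1); next start ≥ 1 → (3,4); next start ≥ 4 → (4,5); next start ≥ 5 → (5,7); next start ≥ 7 → (8,9); next start ≥ 9 → (11,12); next start ≥ 12 → (16,20); next start ≥ 20 → (22,25); next start ≥ 25 → (25,26).
Selected 9 appointments.

9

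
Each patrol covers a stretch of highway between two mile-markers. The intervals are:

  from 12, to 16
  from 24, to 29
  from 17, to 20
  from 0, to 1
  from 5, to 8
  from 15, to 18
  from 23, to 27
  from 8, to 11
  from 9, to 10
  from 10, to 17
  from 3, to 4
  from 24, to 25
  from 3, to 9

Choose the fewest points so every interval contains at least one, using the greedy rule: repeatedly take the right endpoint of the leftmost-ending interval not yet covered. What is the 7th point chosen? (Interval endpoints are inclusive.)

Sort by right endpoint; whenever an interval is uncovered, place a point at its right end.
Sorted: [0,1] [3,4] [5,8] [3,9] [9,10] [8,11] [12,16] [10,17] [15,18] [17,20] [24,25] [23,27] [24,29]
{[0,1]} hit by 1; {[3,4]} hit by 4; {[5,8],[3,9]} hit by 8; {[9,10],[8,11]} hit by 10; {[12,16],[10,17],[15,18]} hit by 16; {[17,20]} hit by 20; {[24,25],[23,27],[24,29]} hit by 25.
Points: 1, 4, 8, 10, 16, 20, 25 (7 total).

25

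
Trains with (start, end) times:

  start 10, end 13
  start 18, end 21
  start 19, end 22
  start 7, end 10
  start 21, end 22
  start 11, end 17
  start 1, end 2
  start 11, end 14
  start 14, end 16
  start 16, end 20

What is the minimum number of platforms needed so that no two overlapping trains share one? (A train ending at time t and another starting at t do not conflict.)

starts: [1, 7, 10, 11, 11, 14, 16, 18, 19, 21]
ends:   [2, 10, 13, 14, 16, 17, 20, 21, 22, 22]
s1→1 e2→0 s7→1 e10→0 s10→1 s11→2 s11→3  — peak 3.

3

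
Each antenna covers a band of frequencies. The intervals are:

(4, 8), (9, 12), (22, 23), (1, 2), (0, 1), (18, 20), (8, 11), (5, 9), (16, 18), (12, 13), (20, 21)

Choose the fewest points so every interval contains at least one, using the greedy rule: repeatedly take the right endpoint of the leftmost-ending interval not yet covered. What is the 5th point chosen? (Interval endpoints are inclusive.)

Process intervals by earliest right end; each time one isn't hit yet, stab at its right endpoint.
Sorted: [0,1] [1,2] [4,8] [5,9] [8,11] [9,12] [12,13] [16,18] [18,20] [20,21] [22,23]
{[0,1],[1,2]} hit by 1; {[4,8],[5,9],[8,11]} hit by 8; {[9,12],[12,13]} hit by 12; {[16,18],[18,20]} hit by 18; {[20,21]} hit by 21; {[22,23]} hit by 23.
Points: 1, 8, 12, 18, 21, 23 (6 total).

21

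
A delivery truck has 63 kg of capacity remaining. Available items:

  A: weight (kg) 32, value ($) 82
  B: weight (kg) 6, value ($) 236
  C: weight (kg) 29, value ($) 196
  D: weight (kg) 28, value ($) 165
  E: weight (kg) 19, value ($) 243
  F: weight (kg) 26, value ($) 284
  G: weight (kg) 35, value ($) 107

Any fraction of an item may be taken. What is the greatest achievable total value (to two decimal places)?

844.10

Greedy by value/weight ratio, highest first.
Order: B (236/6=39.33) > E (243/19=12.79) > F (284/26=10.92) > C (196/29=6.76) > D (165/28=5.89) > G (107/35=3.06) > A (82/32=2.56)
Fill: take B (6 @ 236) → take E (19 @ 243) → take F (26 @ 284) → take 12/29 of C → 81.10; 63/63 used.
Total value = 844.10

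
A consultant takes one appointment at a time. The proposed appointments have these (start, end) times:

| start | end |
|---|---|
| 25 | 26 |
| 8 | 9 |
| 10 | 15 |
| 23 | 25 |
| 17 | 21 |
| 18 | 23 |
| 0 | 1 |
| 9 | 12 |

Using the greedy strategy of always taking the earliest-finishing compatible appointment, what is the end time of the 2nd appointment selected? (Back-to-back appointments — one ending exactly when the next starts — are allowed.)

9

Sorted by end: (0,1)  (8,9)  (9,12)  (10,15)  (17,21)  (18,23)  (23,25)  (25,26)
take (0,1); take (8,9); take (9,12); skip (10,15); take (17,21); take (23,25); take (25,26).
Selected: (0,1) (8,9) (9,12) (17,21) (23,25) (25,26)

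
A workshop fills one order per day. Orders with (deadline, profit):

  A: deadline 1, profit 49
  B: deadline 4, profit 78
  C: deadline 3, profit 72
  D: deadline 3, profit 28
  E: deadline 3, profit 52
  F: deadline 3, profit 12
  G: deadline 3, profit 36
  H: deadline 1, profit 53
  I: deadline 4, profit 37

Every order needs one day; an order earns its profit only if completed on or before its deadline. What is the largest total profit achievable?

255

Sort by profit descending; place each in the latest free slot ≤ its deadline.
Profit order: B=78 C=72 H=53 E=52 A=49 I=37 G=36 D=28 F=12
Assign: B→slot 4, C→slot 3, H→slot 1, E→slot 2, A skipped, I skipped, G skipped, D skipped, F skipped.
Slots: [1:H] [2:E] [3:C] [4:B]
Profit = 53 + 52 + 72 + 78 = 255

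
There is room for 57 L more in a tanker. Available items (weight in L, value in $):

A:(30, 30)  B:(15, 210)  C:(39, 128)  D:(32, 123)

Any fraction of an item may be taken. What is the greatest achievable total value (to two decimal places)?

365.82

Sort by value per unit weight and fill in that order.
Ratios (sorted): B 14.00, D 3.84, C 3.28, A 1.00
take B (15 @ 210); take D (32 @ 123); take 10/39 of C → 32.82. Capacity used 57/57.
Total value = 365.82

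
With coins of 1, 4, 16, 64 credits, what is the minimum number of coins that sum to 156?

6

Use the largest denomination that fits, subtract, and repeat.
156 − 2×64→28 − 1×16→12 − 3×4→0
Total coins = 2 + 1 + 3 = 6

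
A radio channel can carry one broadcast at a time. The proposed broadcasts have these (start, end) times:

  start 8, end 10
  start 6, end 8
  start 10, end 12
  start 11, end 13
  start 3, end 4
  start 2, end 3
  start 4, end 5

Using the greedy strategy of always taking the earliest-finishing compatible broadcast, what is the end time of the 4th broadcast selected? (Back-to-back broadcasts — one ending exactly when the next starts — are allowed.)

8

Sorted by end: (2,3)  (3,4)  (4,5)  (6,8)  (8,10)  (10,12)  (11,13)
take (2,3); take (3,4); take (4,5); take (6,8); take (8,10); take (10,12); skip (11,13).
Selected: (2,3) (3,4) (4,5) (6,8) (8,10) (10,12)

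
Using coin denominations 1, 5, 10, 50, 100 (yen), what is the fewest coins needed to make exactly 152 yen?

Greedy: take as many of the largest coin as possible, then repeat with the remainder.
152 − 1×100→52 − 1×50→2 − 2×1→0
Total coins = 1 + 1 + 2 = 4

4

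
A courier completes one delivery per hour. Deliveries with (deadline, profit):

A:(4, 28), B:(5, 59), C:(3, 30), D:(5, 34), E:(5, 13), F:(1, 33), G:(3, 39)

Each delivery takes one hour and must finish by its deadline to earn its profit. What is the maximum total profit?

By profit: B(d5,59), G(d3,39), D(d5,34), F(d1,33), C(d3,30), A(d4,28), E(d5,13)
B→slot 5; G→slot 3; D→slot 4; F→slot 1; C→slot 2; A skipped; E skipped.
Profit = 33 + 30 + 39 + 34 + 59 = 195

195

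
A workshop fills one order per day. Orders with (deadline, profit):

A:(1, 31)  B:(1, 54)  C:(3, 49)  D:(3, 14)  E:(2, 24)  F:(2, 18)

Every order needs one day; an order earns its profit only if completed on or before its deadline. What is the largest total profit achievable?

127

Sort by profit descending; place each in the latest free slot ≤ its deadline.
By profit: B(d1,54), C(d3,49), A(d1,31), E(d2,24), F(d2,18), D(d3,14)
B→slot 1; C→slot 3; A skipped; E→slot 2; F skipped; D skipped.
Profit = 54 + 24 + 49 = 127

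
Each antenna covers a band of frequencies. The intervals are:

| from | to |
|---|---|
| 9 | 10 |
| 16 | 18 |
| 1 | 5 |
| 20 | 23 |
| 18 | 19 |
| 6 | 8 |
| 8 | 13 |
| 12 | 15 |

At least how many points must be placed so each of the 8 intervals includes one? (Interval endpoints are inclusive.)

Sort by right endpoint; whenever an interval is uncovered, place a point at its right end.
Sorted: [1,5] [6,8] [9,10] [8,13] [12,15] [16,18] [18,19] [20,23]
{[1,5]} hit by 5; {[6,8]} hit by 8; {[9,10],[8,13]} hit by 10; {[12,15]} hit by 15; {[16,18],[18,19]} hit by 18; {[20,23]} hit by 23.
Points: 5, 8, 10, 15, 18, 23 (6 total).

6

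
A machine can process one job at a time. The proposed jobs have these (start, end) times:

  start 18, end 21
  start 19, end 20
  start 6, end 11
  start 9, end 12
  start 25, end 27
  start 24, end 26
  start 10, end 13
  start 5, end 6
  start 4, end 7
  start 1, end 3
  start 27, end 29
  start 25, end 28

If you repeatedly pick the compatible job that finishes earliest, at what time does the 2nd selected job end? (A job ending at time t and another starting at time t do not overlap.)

6

Sort by end time and greedily take each interval whose start is ≥ the last chosen end.
Sorted by end: (1,3)  (5,6)  (4,7)  (6,11)  (9,12)  (10,13)  (19,20)  (18,21)  (24,26)  (25,27)  (25,28)  (27,29)
take (1,3); take (5,6); take (6,11); skip (10,13); take (19,20); take (24,26); skip (25,27); skip (25,28); take (27,29).
Selected: (1,3) (5,6) (6,11) (19,20) (24,26) (27,29)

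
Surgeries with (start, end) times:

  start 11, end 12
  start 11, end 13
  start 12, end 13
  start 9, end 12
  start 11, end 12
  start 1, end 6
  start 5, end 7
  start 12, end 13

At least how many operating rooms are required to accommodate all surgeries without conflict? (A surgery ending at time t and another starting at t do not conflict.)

4

Count concurrent intervals with a sweep; the peak is the room count.
starts: [1, 5, 9, 11, 11, 11, 12, 12]
ends:   [6, 7, 12, 12, 12, 13, 13, 13]
s1→1 s5→2 e6→1 e7→0 s9→1 s11→2 s11→3 s11→4  — peak 4.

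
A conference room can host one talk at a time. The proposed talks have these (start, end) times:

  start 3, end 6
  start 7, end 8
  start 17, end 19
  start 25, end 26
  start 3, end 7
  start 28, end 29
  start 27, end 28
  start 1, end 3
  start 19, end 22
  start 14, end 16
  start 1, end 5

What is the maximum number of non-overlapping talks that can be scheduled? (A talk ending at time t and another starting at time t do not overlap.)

Sort by end time and greedily take each interval whose start is ≥ the last chosen end.
By end time: (1,3), (1,5), (3,6), (3,7), (7,8), (14,16), (17,19), (19,22), (25,26), (27,28), (28,29).
Pick (1,3); next start ≥ 3 → (3,6); next start ≥ 6 → (7,8); next start ≥ 8 → (14,16); next start ≥ 16 → (17,19); next start ≥ 19 → (19,22); next start ≥ 22 → (25,26); next start ≥ 26 → (27,28); next start ≥ 28 → (28,29).
Selected 9 talks.

9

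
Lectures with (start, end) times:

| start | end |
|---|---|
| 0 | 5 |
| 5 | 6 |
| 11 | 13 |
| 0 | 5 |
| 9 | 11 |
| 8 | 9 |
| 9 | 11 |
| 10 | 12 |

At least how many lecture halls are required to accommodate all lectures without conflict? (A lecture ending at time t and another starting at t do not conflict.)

Events (time:±→running): 0:+→1 0:+→2 5:-→1 5:-→0 5:+→1 6:-→0 8:+→1 9:-→0 9:+→1 9:+→2 10:+→3 … peak 3.

3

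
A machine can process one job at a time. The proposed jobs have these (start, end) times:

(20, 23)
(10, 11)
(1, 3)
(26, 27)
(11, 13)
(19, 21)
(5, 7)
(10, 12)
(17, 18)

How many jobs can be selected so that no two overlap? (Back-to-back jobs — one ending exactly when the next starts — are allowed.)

7

Greedy by earliest finish: after sorting by end time, pick each interval compatible with the last pick.
By end time: (1,3), (5,7), (10,11), (10,12), (11,13), (17,18), (19,21), (20,23), (26,27).
Pick (1,3); next start ≥ 3 → (5,7); next start ≥ 7 → (10,11); next start ≥ 11 → (11,13); next start ≥ 13 → (17,18); next start ≥ 18 → (19,21); next start ≥ 21 → (26,27).
Selected 7 jobs.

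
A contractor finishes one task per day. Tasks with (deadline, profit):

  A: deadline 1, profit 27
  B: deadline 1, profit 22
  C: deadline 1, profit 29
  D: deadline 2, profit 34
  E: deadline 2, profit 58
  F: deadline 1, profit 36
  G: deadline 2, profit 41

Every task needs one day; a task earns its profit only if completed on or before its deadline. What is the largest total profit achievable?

Take jobs in profit order; each goes to the latest open slot no later than its deadline.
By profit: E(d2,58), G(d2,41), F(d1,36), D(d2,34), C(d1,29), A(d1,27), B(d1,22)
E→slot 2; G→slot 1; F skipped; D skipped; C skipped; A skipped; B skipped.
Profit = 41 + 58 = 99

99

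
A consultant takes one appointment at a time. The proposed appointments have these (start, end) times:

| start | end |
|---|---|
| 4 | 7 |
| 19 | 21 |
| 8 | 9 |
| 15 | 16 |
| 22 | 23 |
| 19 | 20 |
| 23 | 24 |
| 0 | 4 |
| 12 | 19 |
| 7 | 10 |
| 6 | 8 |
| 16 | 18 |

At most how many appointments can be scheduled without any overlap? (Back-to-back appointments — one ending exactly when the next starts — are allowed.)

Sort by end time and greedily take each interval whose start is ≥ the last chosen end.
Sorted by end: (0,4)  (4,7)  (6,8)  (8,9)  (7,10)  (15,16)  (16,18)  (12,19)  (19,20)  (19,21)  (22,23)  (23,24)
take (0,4); take (4,7); skip (6,8); take (8,9); take (15,16); take (16,18); take (19,20); skip (19,21); take (22,23); take (23,24).
Selected 8 appointments.

8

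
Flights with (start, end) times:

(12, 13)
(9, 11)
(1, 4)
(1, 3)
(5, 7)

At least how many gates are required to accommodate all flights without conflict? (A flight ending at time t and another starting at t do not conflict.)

Events (time:±→running): 1:+→1 1:+→2 … peak 2.

2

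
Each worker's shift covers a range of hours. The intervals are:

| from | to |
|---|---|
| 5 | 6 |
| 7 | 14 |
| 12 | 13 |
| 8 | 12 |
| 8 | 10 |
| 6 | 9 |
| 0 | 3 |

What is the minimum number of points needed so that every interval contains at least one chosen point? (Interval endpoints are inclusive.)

4

Sorted: [0,3] [5,6] [6,9] [8,10] [8,12] [12,13] [7,14]
{[0,3]} hit by 3; {[5,6],[6,9]} hit by 6; {[8,10],[8,12]} hit by 10; {[12,13],[7,14]} hit by 13.
Points: 3, 6, 10, 13 (4 total).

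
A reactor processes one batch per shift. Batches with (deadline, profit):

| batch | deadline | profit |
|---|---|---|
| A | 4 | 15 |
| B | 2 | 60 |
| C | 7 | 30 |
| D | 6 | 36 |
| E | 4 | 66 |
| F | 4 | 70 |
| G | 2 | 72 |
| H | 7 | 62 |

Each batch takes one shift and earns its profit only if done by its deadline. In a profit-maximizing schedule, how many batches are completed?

7

Take jobs in profit order; each goes to the latest open slot no later than its deadline.
Profit order: G=72 F=70 E=66 H=62 B=60 D=36 C=30 A=15
Assign: G→slot 2, F→slot 4, E→slot 3, H→slot 7, B→slot 1, D→slot 6, C→slot 5, A skipped.
Slots: [1:B] [2:G] [3:E] [4:F] [5:C] [6:D] [7:H]
7 of 8 scheduled.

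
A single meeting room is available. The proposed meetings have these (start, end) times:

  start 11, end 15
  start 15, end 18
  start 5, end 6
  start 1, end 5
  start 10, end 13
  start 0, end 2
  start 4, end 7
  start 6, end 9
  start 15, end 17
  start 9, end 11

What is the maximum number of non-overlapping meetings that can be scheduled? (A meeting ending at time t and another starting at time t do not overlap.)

6

By end time: (0,2), (1,5), (5,6), (4,7), (6,9), (9,11), (10,13), (11,15), (15,17), (15,18).
Pick (0,2); next start ≥ 2 → (5,6); next start ≥ 6 → (6,9); next start ≥ 9 → (9,11); next start ≥ 11 → (11,15); next start ≥ 15 → (15,17).
Selected 6 meetings.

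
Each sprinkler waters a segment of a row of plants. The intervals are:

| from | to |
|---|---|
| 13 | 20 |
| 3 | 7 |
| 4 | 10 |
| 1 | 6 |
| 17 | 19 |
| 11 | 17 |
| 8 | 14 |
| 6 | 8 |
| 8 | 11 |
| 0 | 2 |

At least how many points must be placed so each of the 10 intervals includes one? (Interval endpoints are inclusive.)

By right end: [0,2]  [1,6]  [3,7]  [6,8]  [4,10]  [8,11]  [8,14]  [11,17]  [17,19]  [13,20]
[0,2] uncovered → point at 2; [3,7] uncovered → point at 7; [8,11] uncovered → point at 11; [17,19] uncovered → point at 19.
Points: 2, 7, 11, 19 (4 total).

4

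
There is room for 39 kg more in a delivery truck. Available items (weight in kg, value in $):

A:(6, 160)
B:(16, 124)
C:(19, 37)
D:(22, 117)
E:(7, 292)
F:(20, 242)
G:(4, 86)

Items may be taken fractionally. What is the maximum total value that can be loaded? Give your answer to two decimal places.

Sort by value per unit weight and fill in that order.
Ratios (sorted): E 41.71, A 26.67, G 21.50, F 12.10, B 7.75, D 5.32, C 1.95
take E (7 @ 292); take A (6 @ 160); take G (4 @ 86); take F (20 @ 242); take 2/16 of B → 15.50. Capacity used 39/39.
Total value = 795.50

795.50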